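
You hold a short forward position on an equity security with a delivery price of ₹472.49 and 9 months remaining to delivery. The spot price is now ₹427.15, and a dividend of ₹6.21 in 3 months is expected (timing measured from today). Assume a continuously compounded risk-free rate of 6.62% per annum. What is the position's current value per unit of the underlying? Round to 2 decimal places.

₹28.56

PV(remaining dividends) I = 6.21·e^(−0.0662·3/12) = 6.1081
Current forward F = (S − I)·e^(rT) = (427.15 − 6.1081)·e^(0.0662·9/12) = 421.0419 × 1.050903 = 442.4742
Value (long) = (F − K)·e^(−rT) = (442.4742 − 472.49) × 0.951562 = -28.5619
Short position value = −(long value) = ₹28.56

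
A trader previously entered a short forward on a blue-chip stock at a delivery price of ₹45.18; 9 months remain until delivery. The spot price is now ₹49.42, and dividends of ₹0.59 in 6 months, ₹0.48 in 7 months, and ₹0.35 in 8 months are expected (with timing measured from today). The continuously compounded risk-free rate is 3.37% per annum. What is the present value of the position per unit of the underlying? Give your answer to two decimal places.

PV(remaining dividends) I = 0.59·e^(−0.0337·6/12) + 0.48·e^(−0.0337·7/12) + 0.35·e^(−0.0337·8/12) = 1.3930
Current forward F = (S − I)·e^(rT) = (49.42 − 1.3930)·e^(0.0337·9/12) = 48.0270 × 1.025597 = 49.2563
Value (long) = (F − K)·e^(−rT) = (49.2563 − 45.18) × 0.975042 = 3.9746
Short position value = −(long value) = -₹3.97

-₹3.97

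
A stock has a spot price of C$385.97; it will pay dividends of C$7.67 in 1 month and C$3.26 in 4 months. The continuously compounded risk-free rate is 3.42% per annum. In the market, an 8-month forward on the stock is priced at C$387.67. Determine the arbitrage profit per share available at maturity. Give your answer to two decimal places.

PV(dividends) I = 7.67·e^(−0.0342·1/12) + 3.26·e^(−0.0342·4/12) = 10.8712
Fair forward F* = (S − I)·e^(rT) = (385.97 − 10.8712)·e^0.022800 = 375.0988 × 1.023062 = 383.7493
Market C$387.67 > fair 383.7493: forward overpriced → cash-and-carry (borrow at r, buy the stock and collect the dividends, short the forward).
Profit at T = |F_mkt − F*| = |387.67 − 383.7493| = C$3.92 per share

C$3.92 per share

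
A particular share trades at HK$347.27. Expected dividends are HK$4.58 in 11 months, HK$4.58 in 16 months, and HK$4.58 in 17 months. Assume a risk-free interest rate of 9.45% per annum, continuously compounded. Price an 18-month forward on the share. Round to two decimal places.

PV(dividends) I = 4.58·e^(−0.0945·11/12) + 4.58·e^(−0.0945·16/12) + 4.58·e^(−0.0945·17/12)
I = 4.2000 + 4.0378 + 4.0061 = 12.2439
F = (S − I)·e^(rT) = (347.27 − 12.2439) · e^(0.0945·18/12)
= 335.0261 · e^0.141750 = 335.0261 × 1.152289 = HK$386.05

HK$386.05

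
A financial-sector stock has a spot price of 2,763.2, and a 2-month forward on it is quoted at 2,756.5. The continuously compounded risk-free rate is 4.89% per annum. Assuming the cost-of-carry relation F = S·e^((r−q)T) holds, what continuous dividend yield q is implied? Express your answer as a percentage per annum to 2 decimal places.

From F = S·e^((r−q)T): (r − q) = ln(F/S)/T
ln(2756.5/2763.2) = ln(0.997575) = -0.002428
(r − q) = -0.002428 / (2/12) = -0.014568
q = r − ln(F/S)/T = 0.0489 + 0.014568 = 0.063468
q = 6.35%

6.35%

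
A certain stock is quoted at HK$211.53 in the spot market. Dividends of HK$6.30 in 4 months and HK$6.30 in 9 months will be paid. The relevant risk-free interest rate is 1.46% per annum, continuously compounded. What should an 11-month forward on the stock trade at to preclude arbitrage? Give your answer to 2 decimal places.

HK$201.71

PV(dividends) I = 6.30·e^(−0.0146·4/12) + 6.30·e^(−0.0146·9/12)
I = 6.2694 + 6.2314 = 12.5008
F = (S − I)·e^(rT) = (211.53 − 12.5008) · e^(0.0146·11/12)
= 199.0292 · e^0.013383 = 199.0292 × 1.013473 = HK$201.71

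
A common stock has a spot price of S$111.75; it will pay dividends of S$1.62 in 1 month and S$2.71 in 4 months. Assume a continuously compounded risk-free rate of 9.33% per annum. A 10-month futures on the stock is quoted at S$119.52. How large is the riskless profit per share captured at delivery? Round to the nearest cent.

S$3.31 per share

PV(dividends) I = 1.62·e^(−0.0933·1/12) + 2.71·e^(−0.0933·4/12) = 4.2345
Fair futures F* = (S − I)·e^(rT) = (111.75 − 4.2345)·e^0.077750 = 107.5155 × 1.080852 = 116.2083
Market S$119.52 > fair 116.2083: forward overpriced → cash-and-carry (borrow at r, buy the stock and collect the dividends, short the forward).
Profit at T = |F_mkt − F*| = |119.52 − 116.2083| = S$3.31 per share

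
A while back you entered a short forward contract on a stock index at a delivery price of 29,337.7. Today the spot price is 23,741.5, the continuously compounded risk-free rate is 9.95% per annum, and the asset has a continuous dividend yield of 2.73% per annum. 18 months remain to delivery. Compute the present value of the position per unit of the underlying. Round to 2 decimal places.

Current fair forward for the remaining 18 months: F = S·e^((r − q)·T), (r − q) = 0.0995 − 0.0273 = 0.0722
F = 23741.5 · e^(0.0722 × 18/12) = 23741.5 × 1.11438201 = 26457.1005
Value of long forward = (F − K)·e^(−rT) = (26457.1005 − 29337.7) · e^(−0.0995·18/12)
= -2880.5995 × 0.86135375 = -2481.22
Short position value = −(long value) = 2481.22

2481.22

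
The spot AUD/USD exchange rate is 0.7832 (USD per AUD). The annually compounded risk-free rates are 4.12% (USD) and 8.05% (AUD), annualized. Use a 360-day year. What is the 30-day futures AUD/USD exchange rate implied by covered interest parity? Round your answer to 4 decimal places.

0.7808

By covered interest parity, F = S · (1+r_USD)^T / (1+r_AUD)^T
= 0.7832 × 1.003370 / 1.006473 = 0.7832 × 0.996917
F = 0.7808 USD per AUD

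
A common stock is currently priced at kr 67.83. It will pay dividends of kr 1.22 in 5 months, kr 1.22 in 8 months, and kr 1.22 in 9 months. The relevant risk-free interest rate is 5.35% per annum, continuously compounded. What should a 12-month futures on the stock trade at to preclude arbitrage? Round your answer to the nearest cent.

PV(dividends) I = 1.22·e^(−0.0535·5/12) + 1.22·e^(−0.0535·8/12) + 1.22·e^(−0.0535·9/12)
I = 1.1931 + 1.1773 + 1.1720 = 3.5424
F = (S − I)·e^(rT) = (67.83 − 3.5424) · e^(0.0535·12/12)
= 64.2876 · e^0.053500 = 64.2876 × 1.054957 = kr 67.82

kr 67.82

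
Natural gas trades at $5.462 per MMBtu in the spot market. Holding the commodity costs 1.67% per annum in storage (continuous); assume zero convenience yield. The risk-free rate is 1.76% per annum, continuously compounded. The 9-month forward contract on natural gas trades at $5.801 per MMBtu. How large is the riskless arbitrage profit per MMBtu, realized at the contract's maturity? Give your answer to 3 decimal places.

Fair forward: F* = S·e^(carry·T), with carry = (r + u) = 0.0176 + 0.0167 = 0.0343
F* = 5.462 · e^(0.0343 × 9/12) = 5.462 · e^0.025725 = 5.462 × 1.026059 = $5.6043
Market $5.801 > fair $5.6043: forward overpriced → cash-and-carry (buy spot, short the forward).
At maturity, profit = |F_mkt − F*| = |5.801 − 5.6043| = $0.197 per MMBtu

$0.197 per MMBtu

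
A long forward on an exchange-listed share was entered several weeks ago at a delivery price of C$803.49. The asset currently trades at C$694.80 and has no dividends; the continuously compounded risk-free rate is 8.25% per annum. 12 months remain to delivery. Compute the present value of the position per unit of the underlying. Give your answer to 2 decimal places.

Current fair forward for the remaining 12 months: F = S·e^(r·T), r = 0.0825
F = 694.80 · e^(0.0825 × 12/12) = 694.80 × 1.085999 = 754.5521
Value of long forward = (F − K)·e^(−rT) = (754.5521 − 803.49) · e^(−0.0825·12/12)
= -48.9379 × 0.920811 = -45.06

-C$45.06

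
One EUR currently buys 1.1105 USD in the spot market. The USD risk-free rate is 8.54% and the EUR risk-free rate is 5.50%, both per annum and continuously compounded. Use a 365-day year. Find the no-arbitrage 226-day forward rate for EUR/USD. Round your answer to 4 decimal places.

F = S·e^((r_USD − r_EUR)T) = 1.1105 · e^((0.0854 − 0.0550) × 226/365)
= 1.1105 · e^0.018823 = 1.1105 × 1.019001
F = 1.1316 USD per EUR

1.1316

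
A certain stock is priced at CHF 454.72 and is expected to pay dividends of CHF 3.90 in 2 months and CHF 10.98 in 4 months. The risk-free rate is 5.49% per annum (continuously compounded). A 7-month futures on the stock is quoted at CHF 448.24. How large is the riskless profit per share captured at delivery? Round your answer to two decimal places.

PV(dividends) I = 3.90·e^(−0.0549·2/12) + 10.98·e^(−0.0549·4/12) = 14.6454
Fair futures F* = (S − I)·e^(rT) = (454.72 − 14.6454)·e^0.032025 = 440.0746 × 1.032543 = 454.3959
Market CHF 448.24 < fair 454.3959: forward underpriced → reverse cash-and-carry (short the stock, invest proceeds at r, pay the dividends, go long the forward).
Profit at T = |F_mkt − F*| = |448.24 − 454.3959| = CHF 6.16 per share

CHF 6.16 per share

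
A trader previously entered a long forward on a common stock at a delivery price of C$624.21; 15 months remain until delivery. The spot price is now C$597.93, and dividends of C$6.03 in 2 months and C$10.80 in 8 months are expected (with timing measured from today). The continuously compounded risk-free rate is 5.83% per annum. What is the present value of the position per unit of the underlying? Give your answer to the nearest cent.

PV(remaining dividends) I = 6.03·e^(−0.0583·2/12) + 10.80·e^(−0.0583·8/12) = 16.3600
Current forward F = (S − I)·e^(rT) = (597.93 − 16.3600)·e^(0.0583·15/12) = 581.5700 × 1.075596 = 625.5344
Value (long) = (F − K)·e^(−rT) = (625.5344 − 624.21) × 0.929717 = 1.2313
Value = C$1.23

C$1.23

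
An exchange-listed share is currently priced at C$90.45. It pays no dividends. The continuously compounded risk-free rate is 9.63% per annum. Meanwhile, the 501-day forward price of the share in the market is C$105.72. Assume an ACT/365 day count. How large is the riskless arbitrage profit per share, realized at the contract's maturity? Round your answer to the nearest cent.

Fair forward: F* = S·e^(carry·T), with carry = r = 0.0963
F* = 90.45 · e^(0.0963 × 501/365) = 90.45 · e^0.132182 = 90.45 × 1.141316 = C$103.2320
Market C$105.72 > fair C$103.2320: forward overpriced → cash-and-carry (buy spot, short the forward).
At maturity, profit = |F_mkt − F*| = |105.72 − 103.2320| = C$2.49 per share

C$2.49 per share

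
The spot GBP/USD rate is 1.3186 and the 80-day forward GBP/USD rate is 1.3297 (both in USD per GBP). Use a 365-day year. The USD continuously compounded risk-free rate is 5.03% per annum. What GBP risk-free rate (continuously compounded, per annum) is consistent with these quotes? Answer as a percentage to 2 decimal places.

F = S·e^((r_USD − r_GBP)T) ⇒ r_GBP = r_USD − ln(F/S)/T
ln(1.3297/1.3186) = 0.008383; /(80/365) = 0.038247
r_GBP = 0.0503 − 0.038247 = 0.012053
r_GBP = 1.21%

1.21%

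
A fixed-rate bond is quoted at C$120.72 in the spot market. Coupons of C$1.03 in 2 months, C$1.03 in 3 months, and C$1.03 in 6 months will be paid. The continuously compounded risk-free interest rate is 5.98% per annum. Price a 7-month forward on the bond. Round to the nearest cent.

PV(coupons) I = 1.03·e^(−0.0598·2/12) + 1.03·e^(−0.0598·3/12) + 1.03·e^(−0.0598·6/12)
I = 1.0198 + 1.0147 + 0.9997 = 3.0342
F = (S − I)·e^(rT) = (120.72 − 3.0342) · e^(0.0598·7/12)
= 117.6858 · e^0.034883 = 117.6858 × 1.035499 = C$121.86

C$121.86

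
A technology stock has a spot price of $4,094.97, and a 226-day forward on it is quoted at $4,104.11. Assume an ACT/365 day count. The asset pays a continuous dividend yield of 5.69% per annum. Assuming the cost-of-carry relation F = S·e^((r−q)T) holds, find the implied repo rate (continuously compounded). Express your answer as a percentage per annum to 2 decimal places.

6.05%

From F = S·e^((r−q)T): (r − q) = ln(F/S)/T
ln(4104.11/4094.97) = ln(1.002232) = 0.002230
(r − q) = 0.002230 / (226/365) = 0.003602
r = ln(F/S)/T + q = 0.003602 + 0.0569 = 0.060502
r = 6.05%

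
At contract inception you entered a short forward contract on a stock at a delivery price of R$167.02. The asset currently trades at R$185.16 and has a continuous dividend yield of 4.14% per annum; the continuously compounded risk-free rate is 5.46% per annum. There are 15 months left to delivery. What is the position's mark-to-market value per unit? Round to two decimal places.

-R$19.82

Current fair forward for the remaining 15 months: F = S·e^((r − q)·T), (r − q) = 0.0546 − 0.0414 = 0.0132
F = 185.16 · e^(0.0132 × 15/12) = 185.16 × 1.016637 = 188.2405
Value of long forward = (F − K)·e^(−rT) = (188.2405 − 167.02) · e^(−0.0546·15/12)
= 21.2205 × 0.934027 = 19.82
Short position value = −(long value) = -R$19.82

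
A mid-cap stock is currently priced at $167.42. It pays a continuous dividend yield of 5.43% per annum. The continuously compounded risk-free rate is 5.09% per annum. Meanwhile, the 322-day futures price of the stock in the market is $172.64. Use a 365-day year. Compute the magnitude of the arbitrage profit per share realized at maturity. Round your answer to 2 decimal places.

$5.72 per share

Fair futures: F* = S·e^(carry·T), with carry = (r − q) = 0.0509 − 0.0543 = -0.0034
F* = 167.42 · e^(-0.0034 × 322/365) = 167.42 · e^-0.002999 = 167.42 × 0.997005 = $166.9186
Market $172.64 > fair $166.9186: forward overpriced → cash-and-carry (buy spot, short the forward).
At maturity, profit = |F_mkt − F*| = |172.64 − 166.9186| = $5.72 per share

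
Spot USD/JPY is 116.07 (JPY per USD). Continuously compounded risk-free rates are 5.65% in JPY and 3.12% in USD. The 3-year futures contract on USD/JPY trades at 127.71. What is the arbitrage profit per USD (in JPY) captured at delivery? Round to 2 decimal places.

2.49 per USD (in JPY)

Fair futures: F* = S·e^(carry·T), with carry = (r_JPY − r_USD) = 0.0565 − 0.0312 = 0.0253
F* = 116.07 · e^(0.0253 × 3) = 116.07 · e^0.075900 = 116.07 × 1.078855 = 125.2227
Market 127.71 > fair 125.2227: forward overpriced → cash-and-carry (buy spot, short the forward).
At maturity, profit = |F_mkt − F*| = |127.71 − 125.2227| = 2.49 per USD (in JPY)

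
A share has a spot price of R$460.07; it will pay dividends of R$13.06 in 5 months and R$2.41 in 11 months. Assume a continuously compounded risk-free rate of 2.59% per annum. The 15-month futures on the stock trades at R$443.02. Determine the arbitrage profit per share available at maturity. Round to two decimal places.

R$16.41 per share

PV(dividends) I = 13.06·e^(−0.0259·5/12) + 2.41·e^(−0.0259·11/12) = 15.2733
Fair futures F* = (S − I)·e^(rT) = (460.07 − 15.2733)·e^0.032375 = 444.7967 × 1.032905 = 459.4327
Market R$443.02 < fair 459.4327: forward underpriced → reverse cash-and-carry (short the stock, invest proceeds at r, pay the dividends, go long the forward).
Profit at T = |F_mkt − F*| = |443.02 − 459.4327| = R$16.41 per share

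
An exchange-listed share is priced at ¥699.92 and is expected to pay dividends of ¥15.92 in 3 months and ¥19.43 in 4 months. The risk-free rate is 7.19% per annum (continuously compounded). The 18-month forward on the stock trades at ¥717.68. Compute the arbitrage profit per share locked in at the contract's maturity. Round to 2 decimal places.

PV(dividends) I = 15.92·e^(−0.0719·3/12) + 19.43·e^(−0.0719·4/12) = 34.6063
Fair forward F* = (S − I)·e^(rT) = (699.92 − 34.6063)·e^0.107850 = 665.3137 × 1.113881 = 741.0803
Market ¥717.68 < fair 741.0803: forward underpriced → reverse cash-and-carry (short the stock, invest proceeds at r, pay the dividends, go long the forward).
Profit at T = |F_mkt − F*| = |717.68 − 741.0803| = ¥23.40 per share

¥23.40 per share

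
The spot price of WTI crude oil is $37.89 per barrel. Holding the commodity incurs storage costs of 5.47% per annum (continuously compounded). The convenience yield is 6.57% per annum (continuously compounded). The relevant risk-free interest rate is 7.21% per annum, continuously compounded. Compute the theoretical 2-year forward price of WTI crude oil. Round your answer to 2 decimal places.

$42.81 per barrel

Net carry = r + u − y = 0.0721 + 0.0547 − 0.0657 = 0.0611
F = S·e^((r+u−y)T) = 37.89 · e^(0.0611 × 2) = 37.89 · e^0.122200
= 37.89 × 1.129980 = $42.81 per barrel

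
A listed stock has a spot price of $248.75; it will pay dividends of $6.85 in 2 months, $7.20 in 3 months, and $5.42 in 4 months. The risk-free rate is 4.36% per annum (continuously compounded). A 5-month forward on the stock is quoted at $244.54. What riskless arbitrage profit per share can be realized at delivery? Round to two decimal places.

$10.85 per share

PV(dividends) I = 6.85·e^(−0.0436·2/12) + 7.20·e^(−0.0436·3/12) + 5.42·e^(−0.0436·4/12) = 19.2641
Fair forward F* = (S − I)·e^(rT) = (248.75 − 19.2641)·e^0.018167 = 229.4859 × 1.018333 = 233.6931
Market $244.54 > fair 233.6931: forward overpriced → cash-and-carry (borrow at r, buy the stock and collect the dividends, short the forward).
Profit at T = |F_mkt − F*| = |244.54 − 233.6931| = $10.85 per share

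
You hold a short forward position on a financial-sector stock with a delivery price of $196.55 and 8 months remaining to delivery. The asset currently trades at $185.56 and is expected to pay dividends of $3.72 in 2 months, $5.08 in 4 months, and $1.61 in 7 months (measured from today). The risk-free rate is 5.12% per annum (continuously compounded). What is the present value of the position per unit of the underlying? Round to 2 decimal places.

PV(remaining dividends) I = 3.72·e^(−0.0512·2/12) + 5.08·e^(−0.0512·4/12) + 1.61·e^(−0.0512·7/12) = 10.2451
Current forward F = (S − I)·e^(rT) = (185.56 − 10.2451)·e^(0.0512·8/12) = 175.3149 × 1.034723 = 181.4024
Value (long) = (F − K)·e^(−rT) = (181.4024 − 196.55) × 0.966443 = -14.6393
Short position value = −(long value) = $14.64

$14.64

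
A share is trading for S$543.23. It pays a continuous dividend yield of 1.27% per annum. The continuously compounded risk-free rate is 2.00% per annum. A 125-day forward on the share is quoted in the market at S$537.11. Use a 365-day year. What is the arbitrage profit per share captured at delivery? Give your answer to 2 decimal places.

S$7.48 per share

Fair forward: F* = S·e^(carry·T), with carry = (r − q) = 0.0200 − 0.0127 = 0.0073
F* = 543.23 · e^(0.0073 × 125/365) = 543.23 · e^0.002500 = 543.23 × 1.002503 = S$544.5897
Market S$537.11 < fair S$544.5897: forward underpriced → reverse cash-and-carry (short spot, go long the forward).
At maturity, profit = |F_mkt − F*| = |537.11 − 544.5897| = S$7.48 per share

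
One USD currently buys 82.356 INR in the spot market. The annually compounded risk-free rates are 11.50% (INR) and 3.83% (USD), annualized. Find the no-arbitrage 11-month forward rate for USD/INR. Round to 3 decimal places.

By covered interest parity, F = S · (1+r_INR)^T / (1+r_USD)^T
= 82.356 × 1.104931 / 1.035053 = 82.356 × 1.067512
F = 87.916 INR per USD

87.916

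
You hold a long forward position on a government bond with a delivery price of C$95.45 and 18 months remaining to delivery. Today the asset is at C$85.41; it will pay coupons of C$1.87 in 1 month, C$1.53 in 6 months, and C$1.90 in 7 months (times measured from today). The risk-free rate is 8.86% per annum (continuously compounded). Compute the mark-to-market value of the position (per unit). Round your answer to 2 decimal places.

-C$3.29

PV(remaining coupons) I = 1.87·e^(−0.0886·1/12) + 1.53·e^(−0.0886·6/12) + 1.90·e^(−0.0886·7/12) = 5.1242
Current forward F = (S − I)·e^(rT) = (85.41 − 5.1242)·e^(0.0886·18/12) = 80.2858 × 1.142136 = 91.6973
Value (long) = (F − K)·e^(−rT) = (91.6973 − 95.45) × 0.875553 = -3.2857
Value = -C$3.29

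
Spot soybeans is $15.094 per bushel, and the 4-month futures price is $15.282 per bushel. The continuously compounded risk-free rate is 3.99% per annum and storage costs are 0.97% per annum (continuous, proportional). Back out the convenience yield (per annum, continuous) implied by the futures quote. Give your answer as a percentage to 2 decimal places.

1.25%

F = S·e^((r+u−y)T) ⇒ (r+u−y) = ln(F/S)/T
ln(15.282/15.094) = 0.012378; /T ⇒ 0.037134
y = r + u − ln(F/S)/T = 0.0399 + 0.0097 − 0.037134 = 0.012466
y = 1.25%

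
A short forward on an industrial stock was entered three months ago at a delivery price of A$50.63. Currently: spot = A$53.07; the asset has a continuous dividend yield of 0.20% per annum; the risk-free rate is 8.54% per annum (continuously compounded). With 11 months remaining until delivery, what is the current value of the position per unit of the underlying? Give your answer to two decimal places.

-A$6.16

Current fair forward for the remaining 11 months: F = S·e^((r − q)·T), (r − q) = 0.0854 − 0.0020 = 0.0834
F = 53.07 · e^(0.0834 × 11/12) = 53.07 × 1.079448 = 57.2863
Value of long forward = (F − K)·e^(−rT) = (57.2863 − 50.63) · e^(−0.0854·11/12)
= 6.6563 × 0.924702 = 6.16
Short position value = −(long value) = -A$6.16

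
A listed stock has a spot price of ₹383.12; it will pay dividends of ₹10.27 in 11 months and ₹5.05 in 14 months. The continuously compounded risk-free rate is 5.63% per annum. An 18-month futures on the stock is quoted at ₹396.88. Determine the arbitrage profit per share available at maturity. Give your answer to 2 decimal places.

₹4.24 per share

PV(dividends) I = 10.27·e^(−0.0563·11/12) + 5.05·e^(−0.0563·14/12) = 14.4824
Fair futures F* = (S − I)·e^(rT) = (383.12 − 14.4824)·e^0.084450 = 368.6376 × 1.088118 = 401.1212
Market ₹396.88 < fair 401.1212: forward underpriced → reverse cash-and-carry (short the stock, invest proceeds at r, pay the dividends, go long the forward).
Profit at T = |F_mkt − F*| = |396.88 − 401.1212| = ₹4.24 per share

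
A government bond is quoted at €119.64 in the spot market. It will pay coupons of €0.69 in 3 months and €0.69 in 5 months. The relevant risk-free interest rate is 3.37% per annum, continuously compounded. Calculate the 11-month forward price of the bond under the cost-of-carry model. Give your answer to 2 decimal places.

PV(coupons) I = 0.69·e^(−0.0337·3/12) + 0.69·e^(−0.0337·5/12)
I = 0.6842 + 0.6804 = 1.3646
F = (S − I)·e^(rT) = (119.64 − 1.3646) · e^(0.0337·11/12)
= 118.2754 · e^0.030892 = 118.2754 × 1.031374 = €121.99

€121.99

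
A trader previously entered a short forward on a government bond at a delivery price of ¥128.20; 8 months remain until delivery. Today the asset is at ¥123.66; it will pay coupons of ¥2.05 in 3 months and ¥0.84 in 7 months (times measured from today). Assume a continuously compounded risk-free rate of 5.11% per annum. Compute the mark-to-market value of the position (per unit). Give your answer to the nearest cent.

¥3.09

PV(remaining coupons) I = 2.05·e^(−0.0511·3/12) + 0.84·e^(−0.0511·7/12) = 2.8393
Current forward F = (S − I)·e^(rT) = (123.66 − 2.8393)·e^(0.0511·8/12) = 120.8207 × 1.034654 = 125.0076
Value (long) = (F − K)·e^(−rT) = (125.0076 − 128.20) × 0.966507 = -3.0855
Short position value = −(long value) = ¥3.09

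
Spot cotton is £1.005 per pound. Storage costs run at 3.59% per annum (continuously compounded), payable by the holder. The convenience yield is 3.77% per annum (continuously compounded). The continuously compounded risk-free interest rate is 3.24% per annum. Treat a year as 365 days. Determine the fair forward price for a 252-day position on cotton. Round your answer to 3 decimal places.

£1.026 per pound

Net carry = r + u − y = 0.0324 + 0.0359 − 0.0377 = 0.0306
F = S·e^((r+u−y)T) = 1.005 · e^(0.0306 × 252/365) = 1.005 · e^0.021127
= 1.005 × 1.021352 = £1.026 per pound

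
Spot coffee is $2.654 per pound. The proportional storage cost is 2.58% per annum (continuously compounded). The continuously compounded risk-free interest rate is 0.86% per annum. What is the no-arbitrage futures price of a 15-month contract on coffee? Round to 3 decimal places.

$2.771 per pound

Net carry = r + u − y = 0.0086 + 0.0258 − 0.0000 = 0.0344
F = S·e^((r+u−y)T) = 2.654 · e^(0.0344 × 15/12) = 2.654 · e^0.043000
= 2.654 × 1.043938 = $2.771 per pound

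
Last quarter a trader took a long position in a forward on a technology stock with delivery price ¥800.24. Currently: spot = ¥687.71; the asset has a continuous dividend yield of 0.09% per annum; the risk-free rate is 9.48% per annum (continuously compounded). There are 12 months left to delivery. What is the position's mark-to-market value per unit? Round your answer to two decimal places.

Current fair forward for the remaining 12 months: F = S·e^((r − q)·T), (r − q) = 0.0948 − 0.0009 = 0.0939
F = 687.71 · e^(0.0939 × 12/12) = 687.71 × 1.098450 = 755.4150
Value of long forward = (F − K)·e^(−rT) = (755.4150 − 800.24) · e^(−0.0948·12/12)
= -44.8250 × 0.909555 = -40.77

-¥40.77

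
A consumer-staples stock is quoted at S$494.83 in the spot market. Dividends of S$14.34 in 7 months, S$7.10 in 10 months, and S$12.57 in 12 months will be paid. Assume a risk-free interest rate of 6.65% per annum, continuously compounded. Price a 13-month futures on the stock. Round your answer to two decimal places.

PV(dividends) I = 14.34·e^(−0.0665·7/12) + 7.10·e^(−0.0665·10/12) + 12.57·e^(−0.0665·12/12)
I = 13.7944 + 6.7172 + 11.7613 = 32.2729
F = (S − I)·e^(rT) = (494.83 − 32.2729) · e^(0.0665·13/12)
= 462.5571 · e^0.072042 = 462.5571 × 1.074700 = S$497.11

S$497.11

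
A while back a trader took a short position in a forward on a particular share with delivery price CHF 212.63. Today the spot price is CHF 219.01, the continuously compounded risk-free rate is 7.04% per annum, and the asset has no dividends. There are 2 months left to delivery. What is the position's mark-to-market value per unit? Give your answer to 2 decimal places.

-CHF 8.86

Current fair forward for the remaining 2 months: F = S·e^(r·T), r = 0.0704
F = 219.01 · e^(0.0704 × 2/12) = 219.01 × 1.011802 = 221.5948
Value of long forward = (F − K)·e^(−rT) = (221.5948 − 212.63) · e^(−0.0704·2/12)
= 8.9648 × 0.988335 = 8.86
Short position value = −(long value) = -CHF 8.86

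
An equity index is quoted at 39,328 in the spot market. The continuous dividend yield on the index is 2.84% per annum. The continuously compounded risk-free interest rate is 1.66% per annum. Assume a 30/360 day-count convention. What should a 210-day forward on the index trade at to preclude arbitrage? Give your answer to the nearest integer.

39,058

F = S·e^((r − q)T) = 39328 · e^((0.0166 − 0.0284) × 210/360)
= 39328 · e^-0.006883 = 39328 × 0.993141
F = 39,058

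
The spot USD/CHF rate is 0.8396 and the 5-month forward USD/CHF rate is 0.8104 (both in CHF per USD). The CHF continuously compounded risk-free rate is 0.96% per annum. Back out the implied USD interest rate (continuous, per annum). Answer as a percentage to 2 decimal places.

9.46%

F = S·e^((r_CHF − r_USD)T) ⇒ r_USD = r_CHF − ln(F/S)/T
ln(0.8104/0.8396) = -0.035398; /(5/12) = -0.084955
r_USD = 0.0096 + 0.084955 = 0.094555
r_USD = 9.46%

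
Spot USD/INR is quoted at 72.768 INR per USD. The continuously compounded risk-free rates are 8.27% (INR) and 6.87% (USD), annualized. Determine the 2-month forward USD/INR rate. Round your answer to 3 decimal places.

72.938

F = S·e^((r_INR − r_USD)T) = 72.768 · e^((0.0827 − 0.0687) × 2/12)
= 72.768 · e^0.002333 = 72.768 × 1.002336
F = 72.938 INR per USD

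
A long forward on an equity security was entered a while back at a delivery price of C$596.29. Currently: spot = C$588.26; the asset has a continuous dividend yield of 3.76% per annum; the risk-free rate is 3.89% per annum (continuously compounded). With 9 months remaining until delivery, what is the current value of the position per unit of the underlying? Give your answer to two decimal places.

Current fair forward for the remaining 9 months: F = S·e^((r − q)·T), (r − q) = 0.0389 − 0.0376 = 0.0013
F = 588.26 · e^(0.0013 × 9/12) = 588.26 × 1.000975 = 588.8336
Value of long forward = (F − K)·e^(−rT) = (588.8336 − 596.29) · e^(−0.0389·9/12)
= -7.4564 × 0.971246 = -7.24

-C$7.24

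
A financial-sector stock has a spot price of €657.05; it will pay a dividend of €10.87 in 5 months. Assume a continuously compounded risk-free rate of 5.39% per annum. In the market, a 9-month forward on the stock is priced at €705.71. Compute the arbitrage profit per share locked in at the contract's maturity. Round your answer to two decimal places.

PV(dividends) I = 10.87·e^(−0.0539·5/12) = 10.6286
Fair forward F* = (S − I)·e^(rT) = (657.05 − 10.6286)·e^0.040425 = 646.4214 × 1.041253 = 673.0882
Market €705.71 > fair 673.0882: forward overpriced → cash-and-carry (borrow at r, buy the stock and collect the dividends, short the forward).
Profit at T = |F_mkt − F*| = |705.71 − 673.0882| = €32.62 per share

€32.62 per share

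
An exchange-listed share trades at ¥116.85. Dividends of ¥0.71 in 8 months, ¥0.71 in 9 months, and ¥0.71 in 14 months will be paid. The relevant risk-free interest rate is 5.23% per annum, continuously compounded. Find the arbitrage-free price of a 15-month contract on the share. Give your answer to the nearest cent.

PV(dividends) I = 0.71·e^(−0.0523·8/12) + 0.71·e^(−0.0523·9/12) + 0.71·e^(−0.0523·14/12)
I = 0.6857 + 0.6827 + 0.6680 = 2.0364
F = (S − I)·e^(rT) = (116.85 − 2.0364) · e^(0.0523·15/12)
= 114.8136 · e^0.065375 = 114.8136 × 1.067559 = ¥122.57

¥122.57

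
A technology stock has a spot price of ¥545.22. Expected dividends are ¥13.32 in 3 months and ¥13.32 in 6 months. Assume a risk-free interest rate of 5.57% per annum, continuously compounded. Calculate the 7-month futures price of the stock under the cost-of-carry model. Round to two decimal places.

PV(dividends) I = 13.32·e^(−0.0557·3/12) + 13.32·e^(−0.0557·6/12)
I = 13.1358 + 12.9542 = 26.0900
F = (S − I)·e^(rT) = (545.22 − 26.0900) · e^(0.0557·7/12)
= 519.1300 · e^0.032492 = 519.1300 × 1.033026 = ¥536.27

¥536.27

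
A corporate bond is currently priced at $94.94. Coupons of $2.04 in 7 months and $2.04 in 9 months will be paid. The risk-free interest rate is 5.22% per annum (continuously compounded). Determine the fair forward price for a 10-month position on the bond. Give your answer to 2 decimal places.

$95.05

PV(coupons) I = 2.04·e^(−0.0522·7/12) + 2.04·e^(−0.0522·9/12)
I = 1.9788 + 1.9617 = 3.9405
F = (S − I)·e^(rT) = (94.94 − 3.9405) · e^(0.0522·10/12)
= 90.9995 · e^0.043500 = 90.9995 × 1.044460 = $95.05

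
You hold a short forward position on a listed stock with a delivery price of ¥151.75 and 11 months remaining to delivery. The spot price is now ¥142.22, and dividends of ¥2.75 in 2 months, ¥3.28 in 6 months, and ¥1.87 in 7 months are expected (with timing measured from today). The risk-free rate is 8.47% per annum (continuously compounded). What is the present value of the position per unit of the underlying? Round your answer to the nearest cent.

¥5.83

PV(remaining dividends) I = 2.75·e^(−0.0847·2/12) + 3.28·e^(−0.0847·6/12) + 1.87·e^(−0.0847·7/12) = 7.6353
Current forward F = (S − I)·e^(rT) = (142.22 − 7.6353)·e^(0.0847·11/12) = 134.5847 × 1.080735 = 145.4504
Value (long) = (F − K)·e^(−rT) = (145.4504 − 151.75) × 0.925296 = -5.8290
Short position value = −(long value) = ¥5.83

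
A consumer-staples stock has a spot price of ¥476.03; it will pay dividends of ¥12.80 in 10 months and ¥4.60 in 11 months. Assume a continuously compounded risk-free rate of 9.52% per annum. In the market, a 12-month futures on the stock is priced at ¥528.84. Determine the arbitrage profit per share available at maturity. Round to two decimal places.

¥22.91 per share

PV(dividends) I = 12.80·e^(−0.0952·10/12) + 4.60·e^(−0.0952·11/12) = 16.0394
Fair futures F* = (S − I)·e^(rT) = (476.03 − 16.0394)·e^0.095200 = 459.9906 × 1.099879 = 505.9340
Market ¥528.84 > fair 505.9340: forward overpriced → cash-and-carry (borrow at r, buy the stock and collect the dividends, short the forward).
Profit at T = |F_mkt − F*| = |528.84 − 505.9340| = ¥22.91 per share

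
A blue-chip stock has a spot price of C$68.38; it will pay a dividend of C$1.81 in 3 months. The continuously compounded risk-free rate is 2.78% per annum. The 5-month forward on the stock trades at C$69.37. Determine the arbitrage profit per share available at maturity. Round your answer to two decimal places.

PV(dividends) I = 1.81·e^(−0.0278·3/12) = 1.7975
Fair forward F* = (S − I)·e^(rT) = (68.38 − 1.7975)·e^0.011583 = 66.5825 × 1.011650 = 67.3582
Market C$69.37 > fair 67.3582: forward overpriced → cash-and-carry (borrow at r, buy the stock and collect the dividends, short the forward).
Profit at T = |F_mkt − F*| = |69.37 − 67.3582| = C$2.01 per share

C$2.01 per share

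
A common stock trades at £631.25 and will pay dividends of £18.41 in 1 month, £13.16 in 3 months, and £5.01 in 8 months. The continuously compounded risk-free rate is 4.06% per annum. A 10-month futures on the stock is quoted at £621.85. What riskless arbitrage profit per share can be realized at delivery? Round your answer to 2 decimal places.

PV(dividends) I = 18.41·e^(−0.0406·1/12) + 13.16·e^(−0.0406·3/12) + 5.01·e^(−0.0406·8/12) = 36.2511
Fair futures F* = (S − I)·e^(rT) = (631.25 − 36.2511)·e^0.033833 = 594.9989 × 1.034412 = 615.4740
Market £621.85 > fair 615.4740: forward overpriced → cash-and-carry (borrow at r, buy the stock and collect the dividends, short the forward).
Profit at T = |F_mkt − F*| = |621.85 − 615.4740| = £6.38 per share

£6.38 per share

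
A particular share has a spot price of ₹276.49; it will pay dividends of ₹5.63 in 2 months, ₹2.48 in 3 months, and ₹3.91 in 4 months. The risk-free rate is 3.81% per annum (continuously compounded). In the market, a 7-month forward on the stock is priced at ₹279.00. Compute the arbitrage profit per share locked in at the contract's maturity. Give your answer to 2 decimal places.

₹8.48 per share

PV(dividends) I = 5.63·e^(−0.0381·2/12) + 2.48·e^(−0.0381·3/12) + 3.91·e^(−0.0381·4/12) = 11.9115
Fair forward F* = (S − I)·e^(rT) = (276.49 − 11.9115)·e^0.022225 = 264.5785 × 1.022474 = 270.5246
Market ₹279.00 > fair 270.5246: forward overpriced → cash-and-carry (borrow at r, buy the stock and collect the dividends, short the forward).
Profit at T = |F_mkt − F*| = |279.00 − 270.5246| = ₹8.48 per share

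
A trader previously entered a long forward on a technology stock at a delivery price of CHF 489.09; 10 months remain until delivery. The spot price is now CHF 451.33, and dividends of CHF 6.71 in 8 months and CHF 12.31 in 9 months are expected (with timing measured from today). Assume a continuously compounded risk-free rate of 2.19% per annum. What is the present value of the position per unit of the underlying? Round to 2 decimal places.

-CHF 47.64

PV(remaining dividends) I = 6.71·e^(−0.0219·8/12) + 12.31·e^(−0.0219·9/12) = 18.7222
Current forward F = (S − I)·e^(rT) = (451.33 − 18.7222)·e^(0.0219·10/12) = 432.6078 × 1.018418 = 440.5756
Value (long) = (F − K)·e^(−rT) = (440.5756 − 489.09) × 0.981916 = -47.6371
Value = -CHF 47.64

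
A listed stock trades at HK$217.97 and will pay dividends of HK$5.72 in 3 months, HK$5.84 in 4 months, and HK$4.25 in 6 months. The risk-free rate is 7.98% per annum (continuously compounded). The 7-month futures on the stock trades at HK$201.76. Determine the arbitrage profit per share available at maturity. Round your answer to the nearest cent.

HK$10.49 per share

PV(dividends) I = 5.72·e^(−0.0798·3/12) + 5.84·e^(−0.0798·4/12) + 4.25·e^(−0.0798·6/12) = 15.3775
Fair futures F* = (S − I)·e^(rT) = (217.97 − 15.3775)·e^0.046550 = 202.5925 × 1.047650 = 212.2460
Market HK$201.76 < fair 212.2460: forward underpriced → reverse cash-and-carry (short the stock, invest proceeds at r, pay the dividends, go long the forward).
Profit at T = |F_mkt − F*| = |201.76 − 212.2460| = HK$10.49 per share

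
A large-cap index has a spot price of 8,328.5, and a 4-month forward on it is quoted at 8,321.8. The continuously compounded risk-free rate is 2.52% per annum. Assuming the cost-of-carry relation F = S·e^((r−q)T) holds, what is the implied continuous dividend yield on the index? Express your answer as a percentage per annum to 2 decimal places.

From F = S·e^((r−q)T): (r − q) = ln(F/S)/T
ln(8321.8/8328.5) = ln(0.999196) = -0.000804
(r − q) = -0.000804 / (4/12) = -0.002412
q = r − ln(F/S)/T = 0.0252 + 0.002412 = 0.027612
q = 2.76%

2.76%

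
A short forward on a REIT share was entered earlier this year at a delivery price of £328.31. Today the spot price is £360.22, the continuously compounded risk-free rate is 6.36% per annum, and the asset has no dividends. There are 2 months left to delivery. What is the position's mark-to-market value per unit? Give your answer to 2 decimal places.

-£35.37

Current fair forward for the remaining 2 months: F = S·e^(r·T), r = 0.0636
F = 360.22 · e^(0.0636 × 2/12) = 360.22 × 1.010656 = 364.0585
Value of long forward = (F − K)·e^(−rT) = (364.0585 − 328.31) · e^(−0.0636·2/12)
= 35.7485 × 0.989456 = 35.37
Short position value = −(long value) = -£35.37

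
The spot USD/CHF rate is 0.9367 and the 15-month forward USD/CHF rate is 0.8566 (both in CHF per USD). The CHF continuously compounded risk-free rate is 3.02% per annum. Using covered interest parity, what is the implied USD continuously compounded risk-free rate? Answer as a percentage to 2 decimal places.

10.17%

F = S·e^((r_CHF − r_USD)T) ⇒ r_USD = r_CHF − ln(F/S)/T
ln(0.8566/0.9367) = -0.089392; /(15/12) = -0.071514
r_USD = 0.0302 + 0.071514 = 0.101714
r_USD = 10.17%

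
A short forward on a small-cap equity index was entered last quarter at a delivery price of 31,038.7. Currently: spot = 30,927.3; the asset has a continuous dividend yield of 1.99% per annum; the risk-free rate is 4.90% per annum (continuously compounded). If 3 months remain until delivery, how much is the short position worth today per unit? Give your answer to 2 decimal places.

Current fair forward for the remaining 3 months: F = S·e^((r − q)·T), (r − q) = 0.0490 − 0.0199 = 0.0291
F = 30927.3 · e^(0.0291 × 3/12) = 30927.3 × 1.00730153 = 31153.1166
Value of long forward = (F − K)·e^(−rT) = (31153.1166 − 31038.7) · e^(−0.0490·3/12)
= 114.4166 × 0.98782473 = 113.02
Short position value = −(long value) = -113.02

-113.02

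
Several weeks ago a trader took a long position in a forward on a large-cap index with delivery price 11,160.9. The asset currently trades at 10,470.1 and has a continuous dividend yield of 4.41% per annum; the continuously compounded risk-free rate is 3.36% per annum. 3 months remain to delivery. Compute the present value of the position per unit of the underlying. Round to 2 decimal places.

-712.24

Current fair forward for the remaining 3 months: F = S·e^((r − q)·T), (r − q) = 0.0336 − 0.0441 = -0.0105
F = 10470.1 · e^(-0.0105 × 3/12) = 10470.1 × 0.99737844 = 10442.6520
Value of long forward = (F − K)·e^(−rT) = (10442.6520 − 11160.9) · e^(−0.0336·3/12)
= -718.2480 × 0.99163518 = -712.24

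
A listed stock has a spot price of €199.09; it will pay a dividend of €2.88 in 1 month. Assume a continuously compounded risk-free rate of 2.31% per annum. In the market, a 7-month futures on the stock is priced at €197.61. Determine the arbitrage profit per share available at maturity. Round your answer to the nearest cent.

PV(dividends) I = 2.88·e^(−0.0231·1/12) = 2.8745
Fair futures F* = (S − I)·e^(rT) = (199.09 − 2.8745)·e^0.013475 = 196.2155 × 1.013566 = 198.8774
Market €197.61 < fair 198.8774: forward underpriced → reverse cash-and-carry (short the stock, invest proceeds at r, pay the dividends, go long the forward).
Profit at T = |F_mkt − F*| = |197.61 − 198.8774| = €1.27 per share

€1.27 per share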